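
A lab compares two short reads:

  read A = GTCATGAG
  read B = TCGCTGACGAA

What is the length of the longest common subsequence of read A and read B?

Taking G (read A #1, read B #3), C (read A #3, read B #4), T (read A #5, read B #5), G (read A #6, read B #6), A (read A #7, read B #7), G (read A #8, read B #9) gives a common subsequence of length 6, and the DP table's final entry dp[8][11] is also 6, so no common subsequence is longer.

6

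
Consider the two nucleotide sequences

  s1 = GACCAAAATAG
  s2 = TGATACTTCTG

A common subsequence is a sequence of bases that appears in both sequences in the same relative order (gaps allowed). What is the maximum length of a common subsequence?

Let dp[i][j] be the LCS length of the first i bases of s1 and the first j bases of s2. dp[i][j] = dp[i-1][j-1]+1 when the i-th and j-th bases match, else max(dp[i-1][j], dp[i][j-1]).
    ·  T  G  A  T  A  C  T  T  C  T  G
 ·  0  0  0  0  0  0  0  0  0  0  0  0
 G  0  0  1  1  1  1  1  1  1  1  1  1
 A  0  0  1  2  2  2  2  2  2  2  2  2
 C  0  0  1  2  2  2  3  3  3  3  3  3
 C  0  0  1  2  2  2  3  3  3  4  4  4
 A  0  0  1  2  2  3  3  3  3  4  4  4
 A  0  0  1  2  2  3  3  3  3  4  4  4
 A  0  0  1  2  2  3  3  3  3  4  4  4
 A  0  0  1  2  2  3  3  3  3  4  4  4
 T  0  1  1  2  3  3  3  4  4  4  5  5
 A  0  1  1  2  3  4  4  4  4  4  5  5
 G  0  1  2  2  3  4  4  4  4  4  5  6
dp[11][11] = 6. One LCS (by backtracking along matches): GACCTG.

6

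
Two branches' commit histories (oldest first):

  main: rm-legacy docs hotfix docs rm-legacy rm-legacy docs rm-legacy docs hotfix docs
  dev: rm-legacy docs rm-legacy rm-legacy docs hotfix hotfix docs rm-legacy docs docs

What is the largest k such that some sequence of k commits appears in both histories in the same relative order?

Taking rm-legacy (main #1, dev #1), docs (main #4, dev #2), rm-legacy (main #5, dev #3), rm-legacy (main #6, dev #4), docs (main #7, dev #8), rm-legacy (main #8, dev #9), docs (main #9, dev #10), docs (main #11, dev #11) gives a common subsequence of length 8, and the DP table's final entry dp[11][11] is also 8, so no common subsequence is longer.

8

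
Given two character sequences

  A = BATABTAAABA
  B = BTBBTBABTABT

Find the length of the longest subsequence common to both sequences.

7

Let dp[i][j] be the LCS length of the first i characters of A and the first j characters of B. dp[i][j] = dp[i-1][j-1]+1 when the i-th and j-th characters match, else max(dp[i-1][j], dp[i][j-1]).
    ·  B  T  B  B  T  B  A  B  T  A  B  T
 ·  0  0  0  0  0  0  0  0  0  0  0  0  0
 B  0  1  1  1  1  1  1  1  1  1  1  1  1
 A  0  1  1  1  1  1  1  2  2  2  2  2  2
 T  0  1  2  2  2  2  2  2  2  3  3  3  3
 A  0  1  2  2  2  2  2  3  3  3  4  4  4
 B  0  1  2  3  3  3  3  3  4  4  4  5  5
 T  0  1  2  3  3  4  4  4  4  5  5  5  6
 A  0  1  2  3  3  4  4  5  5  5  6  6  6
 A  0  1  2  3  3  4  4  5  5  5  6  6  6
 A  0  1  2  3  3  4  4  5  5  5  6  6  6
 B  0  1  2  3  4  4  5  5  6  6  6  7  7
 A  0  1  2  3  4  4  5  6  6  6  7  7  7
dp[11][12] = 7. One LCS (by backtracking along matches): BTABTAB.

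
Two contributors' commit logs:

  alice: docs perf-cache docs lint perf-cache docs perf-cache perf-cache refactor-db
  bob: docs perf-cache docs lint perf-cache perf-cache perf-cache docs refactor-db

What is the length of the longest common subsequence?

Match docs [1,1]; then perf-cache [2,2]; then docs [3,3]; then lint [4,4]; then perf-cache [5,5]; then perf-cache [7,6]; then perf-cache [8,7]; then refactor-db [9,9] — 8 commits in the same relative order in both. Since dp[9][9] = 8, nothing longer is possible.

8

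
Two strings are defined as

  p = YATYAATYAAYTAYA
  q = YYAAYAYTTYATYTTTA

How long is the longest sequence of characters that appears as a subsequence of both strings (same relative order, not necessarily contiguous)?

Pick Y (p #1, q #1); then Y (p #4, q #2); then A (p #5, q #3); then A (p #6, q #4); then Y (p #8, q #5); then A (p #10, q #6); then Y (p #11, q #7); then T (p #12, q #9); then A (p #13, q #11); then Y (p #14, q #13); then A (p #15, q #17); all 11 characters appear in both, in order. Since dp[15][17] = 11, nothing longer is possible.

11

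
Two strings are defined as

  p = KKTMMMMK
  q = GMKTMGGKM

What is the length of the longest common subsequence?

4

Let dp[i][j] be the LCS length of the first i characters of p and the first j characters of q. dp[i][j] = dp[i-1][j-1]+1 when the i-th and j-th characters match, else max(dp[i-1][j], dp[i][j-1]).
    ·  G  M  K  T  M  G  G  K  M
 ·  0  0  0  0  0  0  0  0  0  0
 K  0  0  0  1  1  1  1  1  1  1
 K  0  0  0  1  1  1  1  1  2  2
 T  0  0  0  1  2  2  2  2  2  2
 M  0  0  1  1  2  3  3  3  3  3
 M  0  0  1  1  2  3  3  3  3  4
 M  0  0  1  1  2  3  3  3  3  4
 M  0  0  1  1  2  3  3  3  3  4
 K  0  0  1  2  2  3  3  3  4  4
dp[8][9] = 4. One LCS (by backtracking along matches): KTMM.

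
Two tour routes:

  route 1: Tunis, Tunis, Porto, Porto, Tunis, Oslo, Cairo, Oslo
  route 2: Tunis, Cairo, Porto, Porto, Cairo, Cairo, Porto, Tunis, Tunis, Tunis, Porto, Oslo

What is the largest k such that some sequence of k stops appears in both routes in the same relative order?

5

Pick Tunis (route 1 #1, route 2 #1), Porto (route 1 #3, route 2 #4), Porto (route 1 #4, route 2 #7), Tunis (route 1 #5, route 2 #10), Oslo (route 1 #8, route 2 #12); all 5 stops appear in both, in order, and the DP table's final entry dp[8][12] is also 5, so no common subsequence is longer.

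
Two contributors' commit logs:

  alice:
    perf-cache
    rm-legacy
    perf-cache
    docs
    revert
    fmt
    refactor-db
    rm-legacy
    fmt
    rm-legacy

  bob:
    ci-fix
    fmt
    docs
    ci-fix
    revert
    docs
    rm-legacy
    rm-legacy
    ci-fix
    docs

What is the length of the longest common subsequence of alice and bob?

One common subsequence of length 4: docs at alice[4]=bob[3]; then revert at alice[5]=bob[5]; then rm-legacy at alice[8]=bob[7]; then rm-legacy at alice[10]=bob[8]. dp[10][10] = 4 confirms this is the maximum.

4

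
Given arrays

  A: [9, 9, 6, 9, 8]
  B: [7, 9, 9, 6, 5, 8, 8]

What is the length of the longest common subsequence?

4

Let dp[i][j] be the LCS length of the first i values of A and the first j values of B. dp[i][j] = dp[i-1][j-1]+1 when the i-th and j-th values match, else max(dp[i-1][j], dp[i][j-1]).
    ·  7  9  9  6  5  8  8
 ·  0  0  0  0  0  0  0  0
 9  0  0  1  1  1  1  1  1
 9  0  0  1  2  2  2  2  2
 6  0  0  1  2  3  3  3  3
 9  0  0  1  2  3  3  3  3
 8  0  0  1  2  3  3  4  4
dp[5][7] = 4. One LCS (by backtracking along matches): 9, 9, 6, 8.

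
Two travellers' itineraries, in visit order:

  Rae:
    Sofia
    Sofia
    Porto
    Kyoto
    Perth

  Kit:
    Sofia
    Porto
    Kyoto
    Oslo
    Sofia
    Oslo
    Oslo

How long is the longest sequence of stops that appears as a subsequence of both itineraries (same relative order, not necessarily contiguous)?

Taking Sofia [2,1]; then Porto [3,2]; then Kyoto [4,3] gives a common subsequence of length 3. dp[5][7] = 3 confirms this is the maximum.

3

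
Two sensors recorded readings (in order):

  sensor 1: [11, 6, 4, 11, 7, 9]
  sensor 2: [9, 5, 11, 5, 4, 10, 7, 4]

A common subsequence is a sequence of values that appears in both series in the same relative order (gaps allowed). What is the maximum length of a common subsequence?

Match 11 [1,3], then 4 [3,5], then 7 [5,7] — 3 values in the same relative order in both, and the DP table's final entry dp[6][8] is also 3, so no common subsequence is longer.

3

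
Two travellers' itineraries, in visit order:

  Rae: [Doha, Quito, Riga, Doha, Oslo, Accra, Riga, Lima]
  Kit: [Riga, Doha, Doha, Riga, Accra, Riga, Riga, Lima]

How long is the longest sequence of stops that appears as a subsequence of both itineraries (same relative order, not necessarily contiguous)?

One common subsequence of length 5: Doha (Rae #1, Kit #3); then Riga (Rae #3, Kit #4); then Accra (Rae #6, Kit #5); then Riga (Rae #7, Kit #7); then Lima (Rae #8, Kit #8). The LCS DP gives dp[8][8] = 5, so this is optimal.

5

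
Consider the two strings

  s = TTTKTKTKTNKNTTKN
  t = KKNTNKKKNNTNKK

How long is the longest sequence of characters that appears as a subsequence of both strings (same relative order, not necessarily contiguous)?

Pick T at s[1]=t[4]; then K at s[4]=t[6]; then K at s[6]=t[7]; then K at s[8]=t[8]; then T at s[9]=t[11]; then N at s[10]=t[12]; then K at s[11]=t[13]; then K at s[15]=t[14]; all 8 characters appear in both, in order. dp[16][14] = 8 confirms this is the maximum.

8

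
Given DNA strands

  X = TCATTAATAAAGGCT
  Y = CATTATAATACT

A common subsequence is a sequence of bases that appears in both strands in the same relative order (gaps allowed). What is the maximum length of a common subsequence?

11

One common subsequence of length 11: C at X[2]=Y[1]; then A at X[3]=Y[2]; then T at X[4]=Y[3]; then T at X[5]=Y[4]; then A at X[7]=Y[5]; then T at X[8]=Y[6]; then A at X[9]=Y[7]; then A at X[10]=Y[8]; then A at X[11]=Y[10]; then C at X[14]=Y[11]; then T at X[15]=Y[12]. The LCS DP gives dp[15][12] = 11, so this is optimal.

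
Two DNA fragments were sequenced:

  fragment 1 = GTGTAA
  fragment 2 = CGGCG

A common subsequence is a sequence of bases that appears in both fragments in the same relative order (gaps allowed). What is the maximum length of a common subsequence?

Match G at fragment 1[1]=fragment 2[3], G at fragment 1[3]=fragment 2[5] — 2 bases in the same relative order in both. dp[6][5] = 2 confirms this is the maximum.

2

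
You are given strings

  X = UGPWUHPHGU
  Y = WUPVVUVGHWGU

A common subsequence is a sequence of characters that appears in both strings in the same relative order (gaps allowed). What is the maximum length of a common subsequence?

6

Pick U at X[1]=Y[2]; then P at X[3]=Y[3]; then U at X[5]=Y[6]; then H at X[6]=Y[9]; then G at X[9]=Y[11]; then U at X[10]=Y[12]; all 6 characters appear in both, in order. The LCS DP gives dp[10][12] = 6, so this is optimal.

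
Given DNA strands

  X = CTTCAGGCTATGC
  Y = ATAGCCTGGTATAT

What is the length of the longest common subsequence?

7

One common subsequence of length 7: C [1,6]; then T [2,7]; then T [3,10]; then A [5,11]; then T [9,12]; then A [10,13]; then T [11,14]. The LCS DP gives dp[13][14] = 7, so this is optimal.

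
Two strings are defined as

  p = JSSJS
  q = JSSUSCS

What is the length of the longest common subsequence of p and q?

Let dp[i][j] be the LCS length of the first i characters of p and the first j characters of q. dp[i][j] = dp[i-1][j-1]+1 when the i-th and j-th characters match, else max(dp[i-1][j], dp[i][j-1]).
    ·  J  S  S  U  S  C  S
 ·  0  0  0  0  0  0  0  0
 J  0  1  1  1  1  1  1  1
 S  0  1  2  2  2  2  2  2
 S  0  1  2  3  3  3  3  3
 J  0  1  2  3  3  3  3  3
 S  0  1  2  3  3  4  4  4
dp[5][7] = 4. One LCS (by backtracking along matches): JSSS.

4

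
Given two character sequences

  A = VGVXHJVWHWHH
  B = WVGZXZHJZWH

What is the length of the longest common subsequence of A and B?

7

Pick V at A[1]=B[2] → G at A[2]=B[3] → X at A[4]=B[5] → H at A[5]=B[7] → J at A[6]=B[8] → W at A[10]=B[10] → H at A[12]=B[11]; all 7 characters appear in both, in order, and the DP table's final entry dp[12][11] is also 7, so no common subsequence is longer.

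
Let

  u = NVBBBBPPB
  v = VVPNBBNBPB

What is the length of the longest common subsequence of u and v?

6

Let dp[i][j] be the LCS length of the first i characters of u and the first j characters of v. dp[i][j] = dp[i-1][j-1]+1 when the i-th and j-th characters match, else max(dp[i-1][j], dp[i][j-1]).
    ·  V  V  P  N  B  B  N  B  P  B
 ·  0  0  0  0  0  0  0  0  0  0  0
 N  0  0  0  0  1  1  1  1  1  1  1
 V  0  1  1  1  1  1  1  1  1  1  1
 B  0  1  1  1  1  2  2  2  2  2  2
 B  0  1  1  1  1  2  3  3  3  3  3
 B  0  1  1  1  1  2  3  3  4  4  4
 B  0  1  1  1  1  2  3  3  4  4  5
 P  0  1  1  2  2  2  3  3  4  5  5
 P  0  1  1  2  2  2  3  3  4  5  5
 B  0  1  1  2  2  3  3  3  4  5  6
dp[9][10] = 6. One LCS (by backtracking along matches): NBBBPB.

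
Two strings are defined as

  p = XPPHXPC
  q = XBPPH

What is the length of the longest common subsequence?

4

Let dp[i][j] be the LCS length of the first i characters of p and the first j characters of q. dp[i][j] = dp[i-1][j-1]+1 when the i-th and j-th characters match, else max(dp[i-1][j], dp[i][j-1]).
    ·  X  B  P  P  H
 ·  0  0  0  0  0  0
 X  0  1  1  1  1  1
 P  0  1  1  2  2  2
 P  0  1  1  2  3  3
 H  0  1  1  2  3  4
 X  0  1  1  2  3  4
 P  0  1  1  2  3  4
 C  0  1  1  2  3  4
dp[7][5] = 4. One LCS (by backtracking along matches): XPPH.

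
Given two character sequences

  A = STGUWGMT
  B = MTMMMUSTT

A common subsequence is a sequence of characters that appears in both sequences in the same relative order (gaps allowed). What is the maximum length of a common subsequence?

One common subsequence of length 3: S (A #1, B #7), then T (A #2, B #8), then T (A #8, B #9). The LCS DP gives dp[8][9] = 3, so this is optimal.

3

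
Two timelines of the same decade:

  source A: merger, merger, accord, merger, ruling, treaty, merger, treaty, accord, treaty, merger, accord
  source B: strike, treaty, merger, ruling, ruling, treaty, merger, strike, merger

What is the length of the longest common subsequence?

One common subsequence of length 5: merger [1,3] → ruling [5,5] → treaty [6,6] → merger [7,7] → merger [11,9]. The LCS DP gives dp[12][9] = 5, so this is optimal.

5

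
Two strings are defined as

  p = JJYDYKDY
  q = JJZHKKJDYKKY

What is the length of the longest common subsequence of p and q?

Let dp[i][j] be the LCS length of the first i characters of p and the first j characters of q. dp[i][j] = dp[i-1][j-1]+1 when the i-th and j-th characters match, else max(dp[i-1][j], dp[i][j-1]).
    ·  J  J  Z  H  K  K  J  D  Y  K  K  Y
 ·  0  0  0  0  0  0  0  0  0  0  0  0  0
 J  0  1  1  1  1  1  1  1  1  1  1  1  1
 J  0  1  2  2  2  2  2  2  2  2  2  2  2
 Y  0  1  2  2  2  2  2  2  2  3  3  3  3
 D  0  1  2  2  2  2  2  2  3  3  3  3  3
 Y  0  1  2  2  2  2  2  2  3  4  4  4  4
 K  0  1  2  2  2  3  3  3  3  4  5  5  5
 D  0  1  2  2  2  3  3  3  4  4  5  5  5
 Y  0  1  2  2  2  3  3  3  4  5  5  5  6
dp[8][12] = 6. One LCS (by backtracking along matches): JJDYKY.

6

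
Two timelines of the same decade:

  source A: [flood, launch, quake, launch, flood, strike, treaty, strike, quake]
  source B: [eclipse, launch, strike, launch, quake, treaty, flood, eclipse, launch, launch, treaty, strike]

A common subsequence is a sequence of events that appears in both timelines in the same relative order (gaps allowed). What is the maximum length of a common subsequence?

5

One common subsequence of length 5: flood at source A[1]=source B[7] → launch at source A[2]=source B[9] → launch at source A[4]=source B[10] → treaty at source A[7]=source B[11] → strike at source A[8]=source B[12]. The LCS DP gives dp[9][12] = 5, so this is optimal.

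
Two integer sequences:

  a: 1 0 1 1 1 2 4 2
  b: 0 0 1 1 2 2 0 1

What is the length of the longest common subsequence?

Let dp[i][j] be the LCS length of the first i values of a and the first j values of b. dp[i][j] = dp[i-1][j-1]+1 when the i-th and j-th values match, else max(dp[i-1][j], dp[i][j-1]).
    ·  0  0  1  1  2  2  0  1
 ·  0  0  0  0  0  0  0  0  0
 1  0  0  0  1  1  1  1  1  1
 0  0  1  1  1  1  1  1  2  2
 1  0  1  1  2  2  2  2  2  3
 1  0  1  1  2  3  3  3  3  3
 1  0  1  1  2  3  3  3  3  4
 2  0  1  1  2  3  4  4  4  4
 4  0  1  1  2  3  4  4  4  4
 2  0  1  1  2  3  4  5  5  5
dp[8][8] = 5. One LCS (by backtracking along matches): 0, 1, 1, 2, 2.

5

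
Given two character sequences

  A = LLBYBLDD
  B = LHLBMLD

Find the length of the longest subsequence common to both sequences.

Pick L at A[1]=B[1], then L at A[2]=B[3], then B at A[3]=B[4], then L at A[6]=B[6], then D at A[8]=B[7]; all 5 characters appear in both, in order. dp[8][7] = 5 confirms this is the maximum.

5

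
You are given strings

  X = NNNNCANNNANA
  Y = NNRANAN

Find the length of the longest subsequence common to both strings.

6

Let dp[i][j] be the LCS length of the first i characters of X and the first j characters of Y. dp[i][j] = dp[i-1][j-1]+1 when the i-th and j-th characters match, else max(dp[i-1][j], dp[i][j-1]).
    ·  N  N  R  A  N  A  N
 ·  0  0  0  0  0  0  0  0
 N  0  1  1  1  1  1  1  1
 N  0  1  2  2  2  2  2  2
 N  0  1  2  2  2  3  3  3
 N  0  1  2  2  2  3  3  4
 C  0  1  2  2  2  3  3  4
 A  0  1  2  2  3  3  4  4
 N  0  1  2  2  3  4  4  5
 N  0  1  2  2  3  4  4  5
 N  0  1  2  2  3  4  4  5
 A  0  1  2  2  3  4  5  5
 N  0  1  2  2  3  4  5  6
 A  0  1  2  2  3  4  5  6
dp[12][7] = 6. One LCS (by backtracking along matches): NNANAN.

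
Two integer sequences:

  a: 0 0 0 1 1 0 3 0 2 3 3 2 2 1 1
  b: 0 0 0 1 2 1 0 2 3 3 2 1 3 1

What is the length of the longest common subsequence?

12

Taking 0 [1,1]; then 0 [2,2]; then 0 [3,3]; then 1 [4,4]; then 1 [5,6]; then 0 [8,7]; then 2 [9,8]; then 3 [10,9]; then 3 [11,10]; then 2 [13,11]; then 1 [14,12]; then 1 [15,14] gives a common subsequence of length 12. dp[15][14] = 12 confirms this is the maximum.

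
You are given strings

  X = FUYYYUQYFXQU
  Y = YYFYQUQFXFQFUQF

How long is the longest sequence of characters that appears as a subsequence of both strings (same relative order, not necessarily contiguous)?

One common subsequence of length 9: Y (X #3, Y #1), then Y (X #4, Y #2), then Y (X #5, Y #4), then U (X #6, Y #6), then Q (X #7, Y #7), then F (X #9, Y #8), then X (X #10, Y #9), then Q (X #11, Y #11), then U (X #12, Y #13), and the DP table's final entry dp[12][15] is also 9, so no common subsequence is longer.

9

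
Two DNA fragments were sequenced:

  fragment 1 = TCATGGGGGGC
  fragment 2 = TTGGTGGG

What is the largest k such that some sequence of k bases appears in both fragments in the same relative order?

Let dp[i][j] be the LCS length of the first i bases of fragment 1 and the first j bases of fragment 2. dp[i][j] = dp[i-1][j-1]+1 when the i-th and j-th bases match, else max(dp[i-1][j], dp[i][j-1]).
    ·  T  T  G  G  T  G  G  G
 ·  0  0  0  0  0  0  0  0  0
 T  0  1  1  1  1  1  1  1  1
 C  0  1  1  1  1  1  1  1  1
 A  0  1  1  1  1  1  1  1  1
 T  0  1  2  2  2  2  2  2  2
 G  0  1  2  3  3  3  3  3  3
 G  0  1  2  3  4  4  4  4  4
 G  0  1  2  3  4  4  5  5  5
 G  0  1  2  3  4  4  5  6  6
 G  0  1  2  3  4  4  5  6  7
 G  0  1  2  3  4  4  5  6  7
 C  0  1  2  3  4  4  5  6  7
dp[11][8] = 7. One LCS (by backtracking along matches): TTGGGGG.

7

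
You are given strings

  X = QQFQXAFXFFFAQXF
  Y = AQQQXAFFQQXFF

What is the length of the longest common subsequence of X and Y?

One common subsequence of length 10: Q at X[1]=Y[2]; then Q at X[2]=Y[3]; then Q at X[4]=Y[4]; then X at X[5]=Y[5]; then A at X[6]=Y[6]; then F at X[7]=Y[7]; then F at X[9]=Y[8]; then Q at X[13]=Y[10]; then X at X[14]=Y[11]; then F at X[15]=Y[13]. Since dp[15][13] = 10, nothing longer is possible.

10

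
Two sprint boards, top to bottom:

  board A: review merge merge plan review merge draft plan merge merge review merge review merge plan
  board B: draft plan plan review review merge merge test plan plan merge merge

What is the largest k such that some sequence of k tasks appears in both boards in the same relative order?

Taking review (board A #1, board B #5) → merge (board A #2, board B #6) → merge (board A #3, board B #7) → plan (board A #4, board B #9) → plan (board A #8, board B #10) → merge (board A #12, board B #11) → merge (board A #14, board B #12) gives a common subsequence of length 7. The LCS DP gives dp[15][12] = 7, so this is optimal.

7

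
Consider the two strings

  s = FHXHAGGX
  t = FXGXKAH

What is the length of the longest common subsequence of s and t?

4

Let dp[i][j] be the LCS length of the first i characters of s and the first j characters of t. dp[i][j] = dp[i-1][j-1]+1 when the i-th and j-th characters match, else max(dp[i-1][j], dp[i][j-1]).
    ·  F  X  G  X  K  A  H
 ·  0  0  0  0  0  0  0  0
 F  0  1  1  1  1  1  1  1
 H  0  1  1  1  1  1  1  2
 X  0  1  2  2  2  2  2  2
 H  0  1  2  2  2  2  2  3
 A  0  1  2  2  2  2  3  3
 G  0  1  2  3  3  3  3  3
 G  0  1  2  3  3  3  3  3
 X  0  1  2  3  4  4  4  4
dp[8][7] = 4. One LCS (by backtracking along matches): FXGX.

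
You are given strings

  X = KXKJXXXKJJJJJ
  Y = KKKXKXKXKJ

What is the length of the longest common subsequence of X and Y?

7

Taking K [1,3]; then X [2,4]; then K [3,5]; then X [5,6]; then X [7,8]; then K [8,9]; then J [13,10] gives a common subsequence of length 7, and the DP table's final entry dp[13][10] is also 7, so no common subsequence is longer.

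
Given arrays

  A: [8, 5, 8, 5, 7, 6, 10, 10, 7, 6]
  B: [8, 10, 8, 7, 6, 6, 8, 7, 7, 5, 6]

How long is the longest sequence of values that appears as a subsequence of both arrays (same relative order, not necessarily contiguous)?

Let dp[i][j] be the LCS length of the first i values of A and the first j values of B. dp[i][j] = dp[i-1][j-1]+1 when the i-th and j-th values match, else max(dp[i-1][j], dp[i][j-1]).
    ·  8 10  8  7  6  6  8  7  7  5  6
 ·  0  0  0  0  0  0  0  0  0  0  0  0
 8  0  1  1  1  1  1  1  1  1  1  1  1
 5  0  1  1  1  1  1  1  1  1  1  2  2
 8  0  1  1  2  2  2  2  2  2  2  2  2
 5  0  1  1  2  2  2  2  2  2  2  3  3
 7  0  1  1  2  3  3  3  3  3  3  3  3
 6  0  1  1  2  3  4  4  4  4  4  4  4
10  0  1  2  2  3  4  4  4  4  4  4  4
10  0  1  2  2  3  4  4  4  4  4  4  4
 7  0  1  2  2  3  4  4  4  5  5  5  5
 6  0  1  2  2  3  4  5  5  5  5  5  6
dp[10][11] = 6. One LCS (by backtracking along matches): 8, 8, 7, 6, 7, 6.

6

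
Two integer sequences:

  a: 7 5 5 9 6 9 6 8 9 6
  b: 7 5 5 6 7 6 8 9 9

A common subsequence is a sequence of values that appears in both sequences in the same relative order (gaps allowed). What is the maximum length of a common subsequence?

7

Let dp[i][j] be the LCS length of the first i values of a and the first j values of b. dp[i][j] = dp[i-1][j-1]+1 when the i-th and j-th values match, else max(dp[i-1][j], dp[i][j-1]).
    ·  7  5  5  6  7  6  8  9  9
 ·  0  0  0  0  0  0  0  0  0  0
 7  0  1  1  1  1  1  1  1  1  1
 5  0  1  2  2  2  2  2  2  2  2
 5  0  1  2  3  3  3  3  3  3  3
 9  0  1  2  3  3  3  3  3  4  4
 6  0  1  2  3  4  4  4  4  4  4
 9  0  1  2  3  4  4  4  4  5  5
 6  0  1  2  3  4  4  5  5  5  5
 8  0  1  2  3  4  4  5  6  6  6
 9  0  1  2  3  4  4  5  6  7  7
 6  0  1  2  3  4  4  5  6  7  7
dp[10][9] = 7. One LCS (by backtracking along matches): 7, 5, 5, 6, 6, 8, 9.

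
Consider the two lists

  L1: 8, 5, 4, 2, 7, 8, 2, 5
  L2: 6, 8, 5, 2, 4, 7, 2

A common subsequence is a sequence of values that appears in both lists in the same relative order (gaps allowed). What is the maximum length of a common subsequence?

Match 8 at L1[1]=L2[2], then 5 at L1[2]=L2[3], then 4 at L1[3]=L2[5], then 7 at L1[5]=L2[6], then 2 at L1[7]=L2[7] — 5 values in the same relative order in both. The LCS DP gives dp[8][7] = 5, so this is optimal.

5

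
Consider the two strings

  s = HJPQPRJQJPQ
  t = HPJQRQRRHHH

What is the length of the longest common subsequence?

Let dp[i][j] be the LCS length of the first i characters of s and the first j characters of t. dp[i][j] = dp[i-1][j-1]+1 when the i-th and j-th characters match, else max(dp[i-1][j], dp[i][j-1]).
    ·  H  P  J  Q  R  Q  R  R  H  H  H
 ·  0  0  0  0  0  0  0  0  0  0  0  0
 H  0  1  1  1  1  1  1  1  1  1  1  1
 J  0  1  1  2  2  2  2  2  2  2  2  2
 P  0  1  2  2  2  2  2  2  2  2  2  2
 Q  0  1  2  2  3  3  3  3  3  3  3  3
 P  0  1  2  2  3  3  3  3  3  3  3  3
 R  0  1  2  2  3  4  4  4  4  4  4  4
 J  0  1  2  3  3  4  4  4  4  4  4  4
 Q  0  1  2  3  4  4  5  5  5  5  5  5
 J  0  1  2  3  4  4  5  5  5  5  5  5
 P  0  1  2  3  4  4  5  5  5  5  5  5
 Q  0  1  2  3  4  4  5  5  5  5  5  5
dp[11][11] = 5. One LCS (by backtracking along matches): HJQRQ.

5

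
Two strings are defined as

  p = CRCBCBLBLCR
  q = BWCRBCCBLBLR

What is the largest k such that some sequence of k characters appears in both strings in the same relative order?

9

Taking C (p #1, q #3) → R (p #2, q #4) → C (p #3, q #6) → C (p #5, q #7) → B (p #6, q #8) → L (p #7, q #9) → B (p #8, q #10) → L (p #9, q #11) → R (p #11, q #12) gives a common subsequence of length 9. The LCS DP gives dp[11][12] = 9, so this is optimal.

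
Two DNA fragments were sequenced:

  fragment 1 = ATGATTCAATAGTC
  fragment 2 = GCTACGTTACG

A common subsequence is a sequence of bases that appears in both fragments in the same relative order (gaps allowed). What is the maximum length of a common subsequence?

Pick G (fragment 1 #3, fragment 2 #1); then C (fragment 1 #7, fragment 2 #2); then T (fragment 1 #10, fragment 2 #3); then A (fragment 1 #11, fragment 2 #4); then G (fragment 1 #12, fragment 2 #6); then T (fragment 1 #13, fragment 2 #8); then C (fragment 1 #14, fragment 2 #10); all 7 bases appear in both, in order, and the DP table's final entry dp[14][11] is also 7, so no common subsequence is longer.

7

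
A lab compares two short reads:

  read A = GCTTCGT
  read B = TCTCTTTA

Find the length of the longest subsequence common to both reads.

4

Let dp[i][j] be the LCS length of the first i bases of read A and the first j bases of read B. dp[i][j] = dp[i-1][j-1]+1 when the i-th and j-th bases match, else max(dp[i-1][j], dp[i][j-1]).
    ·  T  C  T  C  T  T  T  A
 ·  0  0  0  0  0  0  0  0  0
 G  0  0  0  0  0  0  0  0  0
 C  0  0  1  1  1  1  1  1  1
 T  0  1  1  2  2  2  2  2  2
 T  0  1  1  2  2  3  3  3  3
 C  0  1  2  2  3  3  3  3  3
 G  0  1  2  2  3  3  3  3  3
 T  0  1  2  3  3  4  4  4  4
dp[7][8] = 4. One LCS (by backtracking along matches): CTTT.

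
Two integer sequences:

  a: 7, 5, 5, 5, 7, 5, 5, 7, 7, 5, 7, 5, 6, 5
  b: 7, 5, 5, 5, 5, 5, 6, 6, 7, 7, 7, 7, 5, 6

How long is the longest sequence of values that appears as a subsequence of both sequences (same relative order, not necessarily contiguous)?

11

One common subsequence of length 11: 7 at a[1]=b[1], 5 at a[2]=b[2], 5 at a[3]=b[3], 5 at a[4]=b[4], 5 at a[6]=b[5], 5 at a[7]=b[6], 7 at a[8]=b[10], 7 at a[9]=b[11], 7 at a[11]=b[12], 5 at a[12]=b[13], 6 at a[13]=b[14]. The LCS DP gives dp[14][14] = 11, so this is optimal.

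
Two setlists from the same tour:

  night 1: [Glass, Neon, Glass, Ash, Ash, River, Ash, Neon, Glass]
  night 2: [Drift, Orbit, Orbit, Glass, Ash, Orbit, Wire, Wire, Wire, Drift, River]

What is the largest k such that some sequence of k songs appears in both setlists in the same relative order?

Match Glass at night 1[3]=night 2[4] → Ash at night 1[4]=night 2[5] → River at night 1[6]=night 2[11] — 3 songs in the same relative order in both. Since dp[9][11] = 3, nothing longer is possible.

3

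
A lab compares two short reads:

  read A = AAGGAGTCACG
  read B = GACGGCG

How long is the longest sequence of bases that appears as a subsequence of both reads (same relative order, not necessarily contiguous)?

One common subsequence of length 5: A [1,2], G [4,4], G [6,5], C [10,6], G [11,7], and the DP table's final entry dp[11][7] is also 5, so no common subsequence is longer.

5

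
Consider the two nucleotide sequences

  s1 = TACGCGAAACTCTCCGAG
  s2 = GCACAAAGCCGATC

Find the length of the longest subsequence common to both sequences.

Pick A (s1 #2, s2 #3), then C (s1 #5, s2 #4), then A (s1 #7, s2 #5), then A (s1 #8, s2 #6), then A (s1 #9, s2 #7), then C (s1 #10, s2 #9), then C (s1 #12, s2 #10), then T (s1 #13, s2 #13), then C (s1 #15, s2 #14); all 9 bases appear in both, in order. The LCS DP gives dp[18][14] = 9, so this is optimal.

9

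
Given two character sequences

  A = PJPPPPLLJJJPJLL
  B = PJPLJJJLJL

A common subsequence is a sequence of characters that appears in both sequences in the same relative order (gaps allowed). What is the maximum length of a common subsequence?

One common subsequence of length 9: P (A #1, B #1), then J (A #2, B #2), then P (A #6, B #3), then L (A #8, B #4), then J (A #9, B #5), then J (A #10, B #6), then J (A #11, B #7), then J (A #13, B #9), then L (A #15, B #10). dp[15][10] = 9 confirms this is the maximum.

9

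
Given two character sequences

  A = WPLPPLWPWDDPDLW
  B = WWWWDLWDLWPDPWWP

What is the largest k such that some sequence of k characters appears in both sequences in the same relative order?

8

Match W [1,4]; then L [3,6]; then L [6,9]; then W [7,10]; then P [8,11]; then D [11,12]; then P [12,13]; then W [15,15] — 8 characters in the same relative order in both. The LCS DP gives dp[15][16] = 8, so this is optimal.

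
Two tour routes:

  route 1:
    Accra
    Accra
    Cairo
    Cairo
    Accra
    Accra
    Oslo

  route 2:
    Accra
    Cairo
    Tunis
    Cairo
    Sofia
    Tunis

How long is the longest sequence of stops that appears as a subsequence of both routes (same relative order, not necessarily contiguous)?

3

Pick Accra at route 1[2]=route 2[1]; then Cairo at route 1[3]=route 2[2]; then Cairo at route 1[4]=route 2[4]; all 3 stops appear in both, in order, and the DP table's final entry dp[7][6] is also 3, so no common subsequence is longer.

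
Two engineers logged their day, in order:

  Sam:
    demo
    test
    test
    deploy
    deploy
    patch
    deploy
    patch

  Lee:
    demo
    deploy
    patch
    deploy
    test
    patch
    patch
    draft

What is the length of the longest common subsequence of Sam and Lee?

5

Match demo [1,1] → deploy [4,2] → deploy [5,4] → patch [6,6] → patch [8,7] — 5 tasks in the same relative order in both. Since dp[8][8] = 5, nothing longer is possible.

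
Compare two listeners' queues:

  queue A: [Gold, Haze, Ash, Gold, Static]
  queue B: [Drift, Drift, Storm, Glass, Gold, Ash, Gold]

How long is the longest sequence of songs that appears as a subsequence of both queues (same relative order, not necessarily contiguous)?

One common subsequence of length 3: Gold (queue A #1, queue B #5) → Ash (queue A #3, queue B #6) → Gold (queue A #4, queue B #7), and the DP table's final entry dp[5][7] is also 3, so no common subsequence is longer.

3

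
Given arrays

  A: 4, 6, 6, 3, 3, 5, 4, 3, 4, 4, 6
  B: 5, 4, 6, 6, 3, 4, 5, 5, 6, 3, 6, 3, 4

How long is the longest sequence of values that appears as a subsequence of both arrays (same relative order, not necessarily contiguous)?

Let dp[i][j] be the LCS length of the first i values of A and the first j values of B. dp[i][j] = dp[i-1][j-1]+1 when the i-th and j-th values match, else max(dp[i-1][j], dp[i][j-1]).
    ·  5  4  6  6  3  4  5  5  6  3  6  3  4
 ·  0  0  0  0  0  0  0  0  0  0  0  0  0  0
 4  0  0  1  1  1  1  1  1  1  1  1  1  1  1
 6  0  0  1  2  2  2  2  2  2  2  2  2  2  2
 6  0  0  1  2  3  3  3  3  3  3  3  3  3  3
 3  0  0  1  2  3  4  4  4  4  4  4  4  4  4
 3  0  0  1  2  3  4  4  4  4  4  5  5  5  5
 5  0  1  1  2  3  4  4  5  5  5  5  5  5  5
 4  0  1  2  2  3  4  5  5  5  5  5  5  5  6
 3  0  1  2  2  3  4  5  5  5  5  6  6  6  6
 4  0  1  2  2  3  4  5  5  5  5  6  6  6  7
 4  0  1  2  2  3  4  5  5  5  5  6  6  6  7
 6  0  1  2  3  3  4  5  5  5  6  6  7  7  7
dp[11][13] = 7. One LCS (by backtracking along matches): 4, 6, 6, 3, 3, 3, 4.

7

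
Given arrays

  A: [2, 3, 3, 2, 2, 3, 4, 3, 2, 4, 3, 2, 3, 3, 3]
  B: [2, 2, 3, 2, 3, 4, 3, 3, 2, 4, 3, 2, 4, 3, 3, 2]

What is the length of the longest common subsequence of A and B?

Match 2 at A[1]=B[2], then 3 at A[3]=B[3], then 2 at A[5]=B[4], then 3 at A[6]=B[5], then 4 at A[7]=B[6], then 3 at A[8]=B[8], then 2 at A[9]=B[9], then 4 at A[10]=B[10], then 3 at A[11]=B[11], then 2 at A[12]=B[12], then 3 at A[13]=B[14], then 3 at A[14]=B[15] — 12 values in the same relative order in both. dp[15][16] = 12 confirms this is the maximum.

12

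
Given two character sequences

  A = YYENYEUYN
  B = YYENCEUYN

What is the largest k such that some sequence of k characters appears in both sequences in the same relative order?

Let dp[i][j] be the LCS length of the first i characters of A and the first j characters of B. dp[i][j] = dp[i-1][j-1]+1 when the i-th and j-th characters match, else max(dp[i-1][j], dp[i][j-1]).
    ·  Y  Y  E  N  C  E  U  Y  N
 ·  0  0  0  0  0  0  0  0  0  0
 Y  0  1  1  1  1  1  1  1  1  1
 Y  0  1  2  2  2  2  2  2  2  2
 E  0  1  2  3  3  3  3  3  3  3
 N  0  1  2  3  4  4  4  4  4  4
 Y  0  1  2  3  4  4  4  4  5  5
 E  0  1  2  3  4  4  5  5  5  5
 U  0  1  2  3  4  4  5  6  6  6
 Y  0  1  2  3  4  4  5  6  7  7
 N  0  1  2  3  4  4  5  6  7  8
dp[9][9] = 8. One LCS (by backtracking along matches): YYENEUYN.

8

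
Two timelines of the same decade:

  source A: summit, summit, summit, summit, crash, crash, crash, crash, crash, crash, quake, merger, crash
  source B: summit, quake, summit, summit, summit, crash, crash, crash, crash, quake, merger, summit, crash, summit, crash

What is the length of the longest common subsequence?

11

Match summit at source A[1]=source B[1]; then summit at source A[2]=source B[3]; then summit at source A[3]=source B[4]; then summit at source A[4]=source B[5]; then crash at source A[7]=source B[6]; then crash at source A[8]=source B[7]; then crash at source A[9]=source B[8]; then crash at source A[10]=source B[9]; then quake at source A[11]=source B[10]; then merger at source A[12]=source B[11]; then crash at source A[13]=source B[15] — 11 events in the same relative order in both. The LCS DP gives dp[13][15] = 11, so this is optimal.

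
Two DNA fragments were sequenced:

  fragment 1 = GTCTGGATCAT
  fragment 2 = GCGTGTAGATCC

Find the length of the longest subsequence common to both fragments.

Let dp[i][j] be the LCS length of the first i bases of fragment 1 and the first j bases of fragment 2. dp[i][j] = dp[i-1][j-1]+1 when the i-th and j-th bases match, else max(dp[i-1][j], dp[i][j-1]).
    ·  G  C  G  T  G  T  A  G  A  T  C  C
 ·  0  0  0  0  0  0  0  0  0  0  0  0  0
 G  0  1  1  1  1  1  1  1  1  1  1  1  1
 T  0  1  1  1  2  2  2  2  2  2  2  2  2
 C  0  1  2  2  2  2  2  2  2  2  2  3  3
 T  0  1  2  2  3  3  3  3  3  3  3  3  3
 G  0  1  2  3  3  4  4  4  4  4  4  4  4
 G  0  1  2  3  3  4  4  4  5  5  5  5  5
 A  0  1  2  3  3  4  4  5  5  6  6  6  6
 T  0  1  2  3  4  4  5  5  5  6  7  7  7
 C  0  1  2  3  4  4  5  5  5  6  7  8  8
 A  0  1  2  3  4  4  5  6  6  6  7  8  8
 T  0  1  2  3  4  4  5  6  6  6  7  8  8
dp[11][12] = 8. One LCS (by backtracking along matches): GCTGGATC.

8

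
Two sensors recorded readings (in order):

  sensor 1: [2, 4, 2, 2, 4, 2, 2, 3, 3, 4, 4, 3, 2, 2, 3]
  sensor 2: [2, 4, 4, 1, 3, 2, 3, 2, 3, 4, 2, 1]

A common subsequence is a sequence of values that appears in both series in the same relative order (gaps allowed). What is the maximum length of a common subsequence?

Match 2 [1,1], 4 [2,2], 4 [5,3], 2 [6,6], 2 [7,8], 3 [9,9], 4 [11,10], 2 [13,11] — 8 values in the same relative order in both. The LCS DP gives dp[15][12] = 8, so this is optimal.

8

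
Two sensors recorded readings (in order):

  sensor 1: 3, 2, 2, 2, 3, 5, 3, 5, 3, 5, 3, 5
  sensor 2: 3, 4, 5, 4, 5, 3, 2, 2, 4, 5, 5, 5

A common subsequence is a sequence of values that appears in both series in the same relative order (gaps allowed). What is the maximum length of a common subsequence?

6

Match 3 [1,6] → 2 [2,7] → 2 [3,8] → 5 [8,10] → 5 [10,11] → 5 [12,12] — 6 values in the same relative order in both. The LCS DP gives dp[12][12] = 6, so this is optimal.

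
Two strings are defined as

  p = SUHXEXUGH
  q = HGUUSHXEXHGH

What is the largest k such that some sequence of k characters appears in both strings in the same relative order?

Let dp[i][j] be the LCS length of the first i characters of p and the first j characters of q. dp[i][j] = dp[i-1][j-1]+1 when the i-th and j-th characters match, else max(dp[i-1][j], dp[i][j-1]).
    ·  H  G  U  U  S  H  X  E  X  H  G  H
 ·  0  0  0  0  0  0  0  0  0  0  0  0  0
 S  0  0  0  0  0  1  1  1  1  1  1  1  1
 U  0  0  0  1  1  1  1  1  1  1  1  1  1
 H  0  1  1  1  1  1  2  2  2  2  2  2  2
 X  0  1  1  1  1  1  2  3  3  3  3  3  3
 E  0  1  1  1  1  1  2  3  4  4  4  4  4
 X  0  1  1  1  1  1  2  3  4  5  5  5  5
 U  0  1  1  2  2  2  2  3  4  5  5  5  5
 G  0  1  2  2  2  2  2  3  4  5  5  6  6
 H  0  1  2  2  2  2  3  3  4  5  6  6  7
dp[9][12] = 7. One LCS (by backtracking along matches): SHXEXGH.

7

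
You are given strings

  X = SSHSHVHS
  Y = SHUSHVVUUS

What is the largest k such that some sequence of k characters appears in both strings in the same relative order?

Pick S [2,1], then H [3,2], then S [4,4], then H [5,5], then V [6,7], then S [8,10]; all 6 characters appear in both, in order. dp[8][10] = 6 confirms this is the maximum.

6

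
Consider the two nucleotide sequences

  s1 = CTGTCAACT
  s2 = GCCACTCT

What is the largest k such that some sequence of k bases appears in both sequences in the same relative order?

5

Let dp[i][j] be the LCS length of the first i bases of s1 and the first j bases of s2. dp[i][j] = dp[i-1][j-1]+1 when the i-th and j-th bases match, else max(dp[i-1][j], dp[i][j-1]).
    ·  G  C  C  A  C  T  C  T
 ·  0  0  0  0  0  0  0  0  0
 C  0  0  1  1  1  1  1  1  1
 T  0  0  1  1  1  1  2  2  2
 G  0  1  1  1  1  1  2  2  2
 T  0  1  1  1  1  1  2  2  3
 C  0  1  2  2  2  2  2  3  3
 A  0  1  2  2  3  3  3  3  3
 A  0  1  2  2  3  3  3  3  3
 C  0  1  2  3  3  4  4  4  4
 T  0  1  2  3  3  4  5  5  5
dp[9][8] = 5. One LCS (by backtracking along matches): CCACT.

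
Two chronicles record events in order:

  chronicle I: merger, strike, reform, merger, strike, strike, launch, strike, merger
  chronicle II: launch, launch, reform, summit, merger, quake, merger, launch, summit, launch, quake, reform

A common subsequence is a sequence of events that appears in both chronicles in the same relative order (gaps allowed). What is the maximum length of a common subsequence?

One common subsequence of length 3: merger [1,5]; then merger [4,7]; then launch [7,10]. Since dp[9][12] = 3, nothing longer is possible.

3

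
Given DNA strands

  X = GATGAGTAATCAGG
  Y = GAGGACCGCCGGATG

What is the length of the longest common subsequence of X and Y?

Pick G [1,1], then A [2,2], then G [4,4], then A [5,5], then G [6,12], then A [9,13], then T [10,14], then G [14,15]; all 8 bases appear in both, in order. dp[14][15] = 8 confirms this is the maximum.

8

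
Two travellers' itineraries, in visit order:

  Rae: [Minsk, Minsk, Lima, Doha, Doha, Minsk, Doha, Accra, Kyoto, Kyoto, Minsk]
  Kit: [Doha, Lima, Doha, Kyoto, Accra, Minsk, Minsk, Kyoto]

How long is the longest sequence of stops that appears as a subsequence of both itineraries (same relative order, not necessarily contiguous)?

4

Taking Lima [3,2]; then Doha [4,3]; then Minsk [6,7]; then Kyoto [10,8] gives a common subsequence of length 4. Since dp[11][8] = 4, nothing longer is possible.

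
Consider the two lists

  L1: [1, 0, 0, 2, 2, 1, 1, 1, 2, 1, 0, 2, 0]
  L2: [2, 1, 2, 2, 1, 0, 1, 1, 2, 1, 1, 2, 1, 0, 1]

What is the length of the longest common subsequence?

10

One common subsequence of length 10: 1 at L1[1]=L2[2] → 2 at L1[4]=L2[3] → 2 at L1[5]=L2[4] → 1 at L1[6]=L2[5] → 1 at L1[7]=L2[7] → 1 at L1[8]=L2[8] → 2 at L1[9]=L2[9] → 1 at L1[10]=L2[11] → 2 at L1[12]=L2[12] → 0 at L1[13]=L2[14]. The LCS DP gives dp[13][15] = 10, so this is optimal.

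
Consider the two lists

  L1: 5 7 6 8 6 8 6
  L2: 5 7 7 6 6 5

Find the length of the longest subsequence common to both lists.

4

Taking 5 [1,1] → 7 [2,3] → 6 [3,4] → 6 [5,5] gives a common subsequence of length 4. The LCS DP gives dp[7][6] = 4, so this is optimal.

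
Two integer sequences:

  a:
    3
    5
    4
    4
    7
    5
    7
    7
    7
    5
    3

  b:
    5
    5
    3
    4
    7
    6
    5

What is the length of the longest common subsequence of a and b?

Let dp[i][j] be the LCS length of the first i values of a and the first j values of b. dp[i][j] = dp[i-1][j-1]+1 when the i-th and j-th values match, else max(dp[i-1][j], dp[i][j-1]).
    ·  5  5  3  4  7  6  5
 ·  0  0  0  0  0  0  0  0
 3  0  0  0  1  1  1  1  1
 5  0  1  1  1  1  1  1  2
 4  0  1  1  1  2  2  2  2
 4  0  1  1  1  2  2  2  2
 7  0  1  1  1  2  3  3  3
 5  0  1  2  2  2  3  3  4
 7  0  1  2  2  2  3  3  4
 7  0  1  2  2  2  3  3  4
 7  0  1  2  2  2  3  3  4
 5  0  1  2  2  2  3  3  4
 3  0  1  2  3  3  3  3  4
dp[11][7] = 4. One LCS (by backtracking along matches): 3, 4, 7, 5.

4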